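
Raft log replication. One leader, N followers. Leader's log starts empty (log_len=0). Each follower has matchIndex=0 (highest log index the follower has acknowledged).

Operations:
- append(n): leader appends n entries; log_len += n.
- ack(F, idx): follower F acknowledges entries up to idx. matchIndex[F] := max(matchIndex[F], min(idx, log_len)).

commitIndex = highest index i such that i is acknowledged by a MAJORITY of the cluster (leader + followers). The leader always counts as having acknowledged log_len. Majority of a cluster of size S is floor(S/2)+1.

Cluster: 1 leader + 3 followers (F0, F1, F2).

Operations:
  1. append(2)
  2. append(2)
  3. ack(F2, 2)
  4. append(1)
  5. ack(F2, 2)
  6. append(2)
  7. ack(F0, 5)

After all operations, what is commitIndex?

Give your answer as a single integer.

Op 1: append 2 -> log_len=2
Op 2: append 2 -> log_len=4
Op 3: F2 acks idx 2 -> match: F0=0 F1=0 F2=2; commitIndex=0
Op 4: append 1 -> log_len=5
Op 5: F2 acks idx 2 -> match: F0=0 F1=0 F2=2; commitIndex=0
Op 6: append 2 -> log_len=7
Op 7: F0 acks idx 5 -> match: F0=5 F1=0 F2=2; commitIndex=2

Answer: 2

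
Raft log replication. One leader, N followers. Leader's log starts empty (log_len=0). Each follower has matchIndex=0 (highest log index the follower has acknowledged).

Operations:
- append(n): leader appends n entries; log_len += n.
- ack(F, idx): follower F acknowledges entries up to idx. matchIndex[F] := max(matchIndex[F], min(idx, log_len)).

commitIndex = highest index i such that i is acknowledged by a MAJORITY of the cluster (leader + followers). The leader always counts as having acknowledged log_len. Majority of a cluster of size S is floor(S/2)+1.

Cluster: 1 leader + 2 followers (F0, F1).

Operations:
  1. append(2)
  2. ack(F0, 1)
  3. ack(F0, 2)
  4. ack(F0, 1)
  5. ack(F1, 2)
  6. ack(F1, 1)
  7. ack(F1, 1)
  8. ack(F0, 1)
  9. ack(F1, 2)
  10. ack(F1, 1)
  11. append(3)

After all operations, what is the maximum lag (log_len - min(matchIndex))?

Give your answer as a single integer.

Op 1: append 2 -> log_len=2
Op 2: F0 acks idx 1 -> match: F0=1 F1=0; commitIndex=1
Op 3: F0 acks idx 2 -> match: F0=2 F1=0; commitIndex=2
Op 4: F0 acks idx 1 -> match: F0=2 F1=0; commitIndex=2
Op 5: F1 acks idx 2 -> match: F0=2 F1=2; commitIndex=2
Op 6: F1 acks idx 1 -> match: F0=2 F1=2; commitIndex=2
Op 7: F1 acks idx 1 -> match: F0=2 F1=2; commitIndex=2
Op 8: F0 acks idx 1 -> match: F0=2 F1=2; commitIndex=2
Op 9: F1 acks idx 2 -> match: F0=2 F1=2; commitIndex=2
Op 10: F1 acks idx 1 -> match: F0=2 F1=2; commitIndex=2
Op 11: append 3 -> log_len=5

Answer: 3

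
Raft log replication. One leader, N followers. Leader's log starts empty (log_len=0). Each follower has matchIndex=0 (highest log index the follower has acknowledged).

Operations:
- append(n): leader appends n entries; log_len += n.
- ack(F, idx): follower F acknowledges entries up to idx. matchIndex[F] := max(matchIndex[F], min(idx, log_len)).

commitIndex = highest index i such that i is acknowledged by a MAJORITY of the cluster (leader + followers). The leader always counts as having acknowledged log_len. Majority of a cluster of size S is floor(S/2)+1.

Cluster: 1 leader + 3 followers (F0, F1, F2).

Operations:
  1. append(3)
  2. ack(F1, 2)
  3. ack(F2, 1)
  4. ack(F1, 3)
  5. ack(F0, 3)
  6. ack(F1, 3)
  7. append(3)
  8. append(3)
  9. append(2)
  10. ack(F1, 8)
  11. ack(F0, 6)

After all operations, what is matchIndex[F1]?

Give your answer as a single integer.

Answer: 8

Derivation:
Op 1: append 3 -> log_len=3
Op 2: F1 acks idx 2 -> match: F0=0 F1=2 F2=0; commitIndex=0
Op 3: F2 acks idx 1 -> match: F0=0 F1=2 F2=1; commitIndex=1
Op 4: F1 acks idx 3 -> match: F0=0 F1=3 F2=1; commitIndex=1
Op 5: F0 acks idx 3 -> match: F0=3 F1=3 F2=1; commitIndex=3
Op 6: F1 acks idx 3 -> match: F0=3 F1=3 F2=1; commitIndex=3
Op 7: append 3 -> log_len=6
Op 8: append 3 -> log_len=9
Op 9: append 2 -> log_len=11
Op 10: F1 acks idx 8 -> match: F0=3 F1=8 F2=1; commitIndex=3
Op 11: F0 acks idx 6 -> match: F0=6 F1=8 F2=1; commitIndex=6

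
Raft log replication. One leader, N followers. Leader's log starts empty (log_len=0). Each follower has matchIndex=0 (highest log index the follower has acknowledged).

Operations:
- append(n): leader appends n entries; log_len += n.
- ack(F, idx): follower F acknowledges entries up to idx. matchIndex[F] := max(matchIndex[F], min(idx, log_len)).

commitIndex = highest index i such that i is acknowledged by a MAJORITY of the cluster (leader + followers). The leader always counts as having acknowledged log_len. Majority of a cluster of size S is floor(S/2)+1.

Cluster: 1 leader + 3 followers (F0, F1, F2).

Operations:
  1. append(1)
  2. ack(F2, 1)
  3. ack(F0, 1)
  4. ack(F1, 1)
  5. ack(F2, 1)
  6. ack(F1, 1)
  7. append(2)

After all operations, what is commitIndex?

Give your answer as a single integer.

Answer: 1

Derivation:
Op 1: append 1 -> log_len=1
Op 2: F2 acks idx 1 -> match: F0=0 F1=0 F2=1; commitIndex=0
Op 3: F0 acks idx 1 -> match: F0=1 F1=0 F2=1; commitIndex=1
Op 4: F1 acks idx 1 -> match: F0=1 F1=1 F2=1; commitIndex=1
Op 5: F2 acks idx 1 -> match: F0=1 F1=1 F2=1; commitIndex=1
Op 6: F1 acks idx 1 -> match: F0=1 F1=1 F2=1; commitIndex=1
Op 7: append 2 -> log_len=3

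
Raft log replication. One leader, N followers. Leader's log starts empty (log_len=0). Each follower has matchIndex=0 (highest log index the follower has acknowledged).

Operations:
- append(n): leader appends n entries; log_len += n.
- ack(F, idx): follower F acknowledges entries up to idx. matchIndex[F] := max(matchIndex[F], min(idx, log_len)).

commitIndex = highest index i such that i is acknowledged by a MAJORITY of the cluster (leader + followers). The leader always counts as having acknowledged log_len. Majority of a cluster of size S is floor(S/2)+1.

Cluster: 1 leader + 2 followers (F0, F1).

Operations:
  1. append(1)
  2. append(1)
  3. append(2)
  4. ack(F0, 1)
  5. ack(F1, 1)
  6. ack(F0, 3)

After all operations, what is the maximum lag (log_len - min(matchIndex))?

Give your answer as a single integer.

Answer: 3

Derivation:
Op 1: append 1 -> log_len=1
Op 2: append 1 -> log_len=2
Op 3: append 2 -> log_len=4
Op 4: F0 acks idx 1 -> match: F0=1 F1=0; commitIndex=1
Op 5: F1 acks idx 1 -> match: F0=1 F1=1; commitIndex=1
Op 6: F0 acks idx 3 -> match: F0=3 F1=1; commitIndex=3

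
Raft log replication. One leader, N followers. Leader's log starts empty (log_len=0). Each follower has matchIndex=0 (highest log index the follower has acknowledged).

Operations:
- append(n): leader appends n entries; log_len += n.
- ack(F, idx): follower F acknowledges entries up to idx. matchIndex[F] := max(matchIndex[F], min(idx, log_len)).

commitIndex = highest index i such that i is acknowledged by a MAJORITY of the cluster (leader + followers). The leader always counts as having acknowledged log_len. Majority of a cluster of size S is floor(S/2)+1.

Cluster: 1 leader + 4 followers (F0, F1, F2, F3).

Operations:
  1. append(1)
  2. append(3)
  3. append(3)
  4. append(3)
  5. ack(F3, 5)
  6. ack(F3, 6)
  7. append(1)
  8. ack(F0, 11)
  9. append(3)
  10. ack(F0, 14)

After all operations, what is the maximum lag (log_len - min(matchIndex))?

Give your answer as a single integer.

Op 1: append 1 -> log_len=1
Op 2: append 3 -> log_len=4
Op 3: append 3 -> log_len=7
Op 4: append 3 -> log_len=10
Op 5: F3 acks idx 5 -> match: F0=0 F1=0 F2=0 F3=5; commitIndex=0
Op 6: F3 acks idx 6 -> match: F0=0 F1=0 F2=0 F3=6; commitIndex=0
Op 7: append 1 -> log_len=11
Op 8: F0 acks idx 11 -> match: F0=11 F1=0 F2=0 F3=6; commitIndex=6
Op 9: append 3 -> log_len=14
Op 10: F0 acks idx 14 -> match: F0=14 F1=0 F2=0 F3=6; commitIndex=6

Answer: 14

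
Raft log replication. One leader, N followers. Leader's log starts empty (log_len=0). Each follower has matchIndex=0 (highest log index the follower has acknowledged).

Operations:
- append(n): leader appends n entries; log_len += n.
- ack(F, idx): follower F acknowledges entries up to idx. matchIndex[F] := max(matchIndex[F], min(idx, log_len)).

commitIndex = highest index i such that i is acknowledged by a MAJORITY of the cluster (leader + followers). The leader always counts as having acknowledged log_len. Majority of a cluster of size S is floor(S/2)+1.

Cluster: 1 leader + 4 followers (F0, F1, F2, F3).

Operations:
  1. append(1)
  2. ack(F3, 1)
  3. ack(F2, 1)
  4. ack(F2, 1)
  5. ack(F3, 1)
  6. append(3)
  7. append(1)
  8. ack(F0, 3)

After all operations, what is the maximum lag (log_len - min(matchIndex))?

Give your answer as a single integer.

Answer: 5

Derivation:
Op 1: append 1 -> log_len=1
Op 2: F3 acks idx 1 -> match: F0=0 F1=0 F2=0 F3=1; commitIndex=0
Op 3: F2 acks idx 1 -> match: F0=0 F1=0 F2=1 F3=1; commitIndex=1
Op 4: F2 acks idx 1 -> match: F0=0 F1=0 F2=1 F3=1; commitIndex=1
Op 5: F3 acks idx 1 -> match: F0=0 F1=0 F2=1 F3=1; commitIndex=1
Op 6: append 3 -> log_len=4
Op 7: append 1 -> log_len=5
Op 8: F0 acks idx 3 -> match: F0=3 F1=0 F2=1 F3=1; commitIndex=1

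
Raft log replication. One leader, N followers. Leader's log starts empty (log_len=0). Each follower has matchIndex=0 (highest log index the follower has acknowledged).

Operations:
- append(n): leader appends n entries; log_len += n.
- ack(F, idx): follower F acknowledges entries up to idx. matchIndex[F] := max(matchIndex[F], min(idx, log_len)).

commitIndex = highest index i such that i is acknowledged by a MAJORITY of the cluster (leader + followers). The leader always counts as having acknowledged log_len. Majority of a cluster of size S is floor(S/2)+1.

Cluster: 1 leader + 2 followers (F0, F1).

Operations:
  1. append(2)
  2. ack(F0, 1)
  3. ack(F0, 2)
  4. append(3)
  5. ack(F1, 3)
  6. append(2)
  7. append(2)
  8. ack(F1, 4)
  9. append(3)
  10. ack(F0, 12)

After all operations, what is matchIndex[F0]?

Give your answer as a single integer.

Answer: 12

Derivation:
Op 1: append 2 -> log_len=2
Op 2: F0 acks idx 1 -> match: F0=1 F1=0; commitIndex=1
Op 3: F0 acks idx 2 -> match: F0=2 F1=0; commitIndex=2
Op 4: append 3 -> log_len=5
Op 5: F1 acks idx 3 -> match: F0=2 F1=3; commitIndex=3
Op 6: append 2 -> log_len=7
Op 7: append 2 -> log_len=9
Op 8: F1 acks idx 4 -> match: F0=2 F1=4; commitIndex=4
Op 9: append 3 -> log_len=12
Op 10: F0 acks idx 12 -> match: F0=12 F1=4; commitIndex=12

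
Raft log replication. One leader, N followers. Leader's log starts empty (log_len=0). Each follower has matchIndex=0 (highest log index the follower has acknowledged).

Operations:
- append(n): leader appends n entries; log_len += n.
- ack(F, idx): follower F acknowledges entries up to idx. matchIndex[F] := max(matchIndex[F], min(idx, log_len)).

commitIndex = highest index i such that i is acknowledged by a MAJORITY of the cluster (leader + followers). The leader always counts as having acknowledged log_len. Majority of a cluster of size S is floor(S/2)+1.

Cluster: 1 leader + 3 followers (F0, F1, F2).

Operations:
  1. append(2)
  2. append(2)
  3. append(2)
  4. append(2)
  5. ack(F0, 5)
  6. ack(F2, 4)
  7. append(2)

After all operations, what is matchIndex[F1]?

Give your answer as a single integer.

Answer: 0

Derivation:
Op 1: append 2 -> log_len=2
Op 2: append 2 -> log_len=4
Op 3: append 2 -> log_len=6
Op 4: append 2 -> log_len=8
Op 5: F0 acks idx 5 -> match: F0=5 F1=0 F2=0; commitIndex=0
Op 6: F2 acks idx 4 -> match: F0=5 F1=0 F2=4; commitIndex=4
Op 7: append 2 -> log_len=10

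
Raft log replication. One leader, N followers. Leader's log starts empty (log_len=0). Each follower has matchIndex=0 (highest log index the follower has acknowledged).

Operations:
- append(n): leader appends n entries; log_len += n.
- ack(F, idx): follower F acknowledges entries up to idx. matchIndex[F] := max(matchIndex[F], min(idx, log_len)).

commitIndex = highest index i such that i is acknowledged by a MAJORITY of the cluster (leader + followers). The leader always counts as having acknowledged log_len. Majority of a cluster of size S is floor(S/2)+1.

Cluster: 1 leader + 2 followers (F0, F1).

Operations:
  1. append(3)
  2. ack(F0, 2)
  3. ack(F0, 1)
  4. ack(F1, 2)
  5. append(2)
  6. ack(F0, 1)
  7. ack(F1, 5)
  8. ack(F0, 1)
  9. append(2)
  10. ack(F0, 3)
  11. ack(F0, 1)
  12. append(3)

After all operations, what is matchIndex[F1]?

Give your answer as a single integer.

Answer: 5

Derivation:
Op 1: append 3 -> log_len=3
Op 2: F0 acks idx 2 -> match: F0=2 F1=0; commitIndex=2
Op 3: F0 acks idx 1 -> match: F0=2 F1=0; commitIndex=2
Op 4: F1 acks idx 2 -> match: F0=2 F1=2; commitIndex=2
Op 5: append 2 -> log_len=5
Op 6: F0 acks idx 1 -> match: F0=2 F1=2; commitIndex=2
Op 7: F1 acks idx 5 -> match: F0=2 F1=5; commitIndex=5
Op 8: F0 acks idx 1 -> match: F0=2 F1=5; commitIndex=5
Op 9: append 2 -> log_len=7
Op 10: F0 acks idx 3 -> match: F0=3 F1=5; commitIndex=5
Op 11: F0 acks idx 1 -> match: F0=3 F1=5; commitIndex=5
Op 12: append 3 -> log_len=10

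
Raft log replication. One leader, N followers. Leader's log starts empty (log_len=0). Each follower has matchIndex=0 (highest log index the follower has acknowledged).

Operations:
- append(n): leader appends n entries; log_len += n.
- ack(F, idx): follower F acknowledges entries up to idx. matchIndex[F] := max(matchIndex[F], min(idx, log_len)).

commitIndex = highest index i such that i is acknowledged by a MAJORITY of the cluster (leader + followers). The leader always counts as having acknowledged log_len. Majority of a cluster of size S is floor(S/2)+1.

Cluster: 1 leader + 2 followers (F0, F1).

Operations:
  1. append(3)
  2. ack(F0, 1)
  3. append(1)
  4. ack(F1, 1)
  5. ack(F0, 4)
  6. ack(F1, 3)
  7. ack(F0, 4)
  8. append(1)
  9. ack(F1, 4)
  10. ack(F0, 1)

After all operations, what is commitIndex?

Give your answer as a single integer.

Answer: 4

Derivation:
Op 1: append 3 -> log_len=3
Op 2: F0 acks idx 1 -> match: F0=1 F1=0; commitIndex=1
Op 3: append 1 -> log_len=4
Op 4: F1 acks idx 1 -> match: F0=1 F1=1; commitIndex=1
Op 5: F0 acks idx 4 -> match: F0=4 F1=1; commitIndex=4
Op 6: F1 acks idx 3 -> match: F0=4 F1=3; commitIndex=4
Op 7: F0 acks idx 4 -> match: F0=4 F1=3; commitIndex=4
Op 8: append 1 -> log_len=5
Op 9: F1 acks idx 4 -> match: F0=4 F1=4; commitIndex=4
Op 10: F0 acks idx 1 -> match: F0=4 F1=4; commitIndex=4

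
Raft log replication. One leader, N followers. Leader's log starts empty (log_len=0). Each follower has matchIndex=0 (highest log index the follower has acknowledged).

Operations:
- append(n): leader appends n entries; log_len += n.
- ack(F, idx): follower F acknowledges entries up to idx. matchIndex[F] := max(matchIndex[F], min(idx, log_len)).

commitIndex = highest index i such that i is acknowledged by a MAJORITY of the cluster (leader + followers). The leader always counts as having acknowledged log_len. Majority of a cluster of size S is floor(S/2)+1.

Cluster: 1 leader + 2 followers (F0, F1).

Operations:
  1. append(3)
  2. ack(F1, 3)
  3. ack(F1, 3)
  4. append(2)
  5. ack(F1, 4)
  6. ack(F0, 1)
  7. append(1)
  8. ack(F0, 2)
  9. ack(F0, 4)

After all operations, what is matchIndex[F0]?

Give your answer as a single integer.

Op 1: append 3 -> log_len=3
Op 2: F1 acks idx 3 -> match: F0=0 F1=3; commitIndex=3
Op 3: F1 acks idx 3 -> match: F0=0 F1=3; commitIndex=3
Op 4: append 2 -> log_len=5
Op 5: F1 acks idx 4 -> match: F0=0 F1=4; commitIndex=4
Op 6: F0 acks idx 1 -> match: F0=1 F1=4; commitIndex=4
Op 7: append 1 -> log_len=6
Op 8: F0 acks idx 2 -> match: F0=2 F1=4; commitIndex=4
Op 9: F0 acks idx 4 -> match: F0=4 F1=4; commitIndex=4

Answer: 4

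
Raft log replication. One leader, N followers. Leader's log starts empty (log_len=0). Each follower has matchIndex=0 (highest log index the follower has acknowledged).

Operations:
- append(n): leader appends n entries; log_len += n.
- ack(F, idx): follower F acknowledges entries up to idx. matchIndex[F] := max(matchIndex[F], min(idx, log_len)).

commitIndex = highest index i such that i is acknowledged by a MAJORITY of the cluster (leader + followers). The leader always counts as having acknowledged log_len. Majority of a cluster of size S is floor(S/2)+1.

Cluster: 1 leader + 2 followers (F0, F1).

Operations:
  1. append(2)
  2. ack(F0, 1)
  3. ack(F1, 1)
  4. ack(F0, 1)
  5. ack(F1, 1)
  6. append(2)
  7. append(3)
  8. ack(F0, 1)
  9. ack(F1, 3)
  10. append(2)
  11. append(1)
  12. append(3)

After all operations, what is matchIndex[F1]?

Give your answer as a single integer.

Answer: 3

Derivation:
Op 1: append 2 -> log_len=2
Op 2: F0 acks idx 1 -> match: F0=1 F1=0; commitIndex=1
Op 3: F1 acks idx 1 -> match: F0=1 F1=1; commitIndex=1
Op 4: F0 acks idx 1 -> match: F0=1 F1=1; commitIndex=1
Op 5: F1 acks idx 1 -> match: F0=1 F1=1; commitIndex=1
Op 6: append 2 -> log_len=4
Op 7: append 3 -> log_len=7
Op 8: F0 acks idx 1 -> match: F0=1 F1=1; commitIndex=1
Op 9: F1 acks idx 3 -> match: F0=1 F1=3; commitIndex=3
Op 10: append 2 -> log_len=9
Op 11: append 1 -> log_len=10
Op 12: append 3 -> log_len=13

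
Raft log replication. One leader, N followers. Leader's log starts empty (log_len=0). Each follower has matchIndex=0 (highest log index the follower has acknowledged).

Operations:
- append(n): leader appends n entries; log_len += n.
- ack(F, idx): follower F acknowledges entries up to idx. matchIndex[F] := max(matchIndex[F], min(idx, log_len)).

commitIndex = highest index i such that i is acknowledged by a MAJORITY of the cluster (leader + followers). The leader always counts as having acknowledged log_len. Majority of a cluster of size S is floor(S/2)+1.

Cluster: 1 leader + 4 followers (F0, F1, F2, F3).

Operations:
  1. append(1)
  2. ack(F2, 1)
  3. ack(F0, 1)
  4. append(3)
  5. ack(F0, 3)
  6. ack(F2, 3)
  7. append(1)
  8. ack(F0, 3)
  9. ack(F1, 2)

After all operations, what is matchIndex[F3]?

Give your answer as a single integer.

Answer: 0

Derivation:
Op 1: append 1 -> log_len=1
Op 2: F2 acks idx 1 -> match: F0=0 F1=0 F2=1 F3=0; commitIndex=0
Op 3: F0 acks idx 1 -> match: F0=1 F1=0 F2=1 F3=0; commitIndex=1
Op 4: append 3 -> log_len=4
Op 5: F0 acks idx 3 -> match: F0=3 F1=0 F2=1 F3=0; commitIndex=1
Op 6: F2 acks idx 3 -> match: F0=3 F1=0 F2=3 F3=0; commitIndex=3
Op 7: append 1 -> log_len=5
Op 8: F0 acks idx 3 -> match: F0=3 F1=0 F2=3 F3=0; commitIndex=3
Op 9: F1 acks idx 2 -> match: F0=3 F1=2 F2=3 F3=0; commitIndex=3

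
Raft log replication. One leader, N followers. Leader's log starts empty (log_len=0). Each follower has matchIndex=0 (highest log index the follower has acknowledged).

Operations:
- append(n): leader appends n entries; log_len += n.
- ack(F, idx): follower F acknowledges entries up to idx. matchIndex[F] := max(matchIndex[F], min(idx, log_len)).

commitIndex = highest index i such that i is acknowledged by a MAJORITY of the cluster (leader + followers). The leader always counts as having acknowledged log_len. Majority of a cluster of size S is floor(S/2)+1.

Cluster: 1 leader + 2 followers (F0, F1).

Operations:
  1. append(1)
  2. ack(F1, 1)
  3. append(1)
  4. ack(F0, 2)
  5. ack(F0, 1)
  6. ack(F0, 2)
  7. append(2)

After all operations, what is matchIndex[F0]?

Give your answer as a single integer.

Answer: 2

Derivation:
Op 1: append 1 -> log_len=1
Op 2: F1 acks idx 1 -> match: F0=0 F1=1; commitIndex=1
Op 3: append 1 -> log_len=2
Op 4: F0 acks idx 2 -> match: F0=2 F1=1; commitIndex=2
Op 5: F0 acks idx 1 -> match: F0=2 F1=1; commitIndex=2
Op 6: F0 acks idx 2 -> match: F0=2 F1=1; commitIndex=2
Op 7: append 2 -> log_len=4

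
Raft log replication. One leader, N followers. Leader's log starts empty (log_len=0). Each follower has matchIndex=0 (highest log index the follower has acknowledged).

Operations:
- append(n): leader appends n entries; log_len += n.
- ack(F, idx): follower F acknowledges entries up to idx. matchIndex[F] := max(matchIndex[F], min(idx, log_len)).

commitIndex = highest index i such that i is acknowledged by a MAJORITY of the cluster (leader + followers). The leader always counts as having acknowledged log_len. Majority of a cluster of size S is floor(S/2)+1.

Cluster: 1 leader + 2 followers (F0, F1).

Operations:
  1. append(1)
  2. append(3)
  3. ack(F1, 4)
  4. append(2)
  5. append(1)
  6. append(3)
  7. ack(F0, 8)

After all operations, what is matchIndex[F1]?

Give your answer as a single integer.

Op 1: append 1 -> log_len=1
Op 2: append 3 -> log_len=4
Op 3: F1 acks idx 4 -> match: F0=0 F1=4; commitIndex=4
Op 4: append 2 -> log_len=6
Op 5: append 1 -> log_len=7
Op 6: append 3 -> log_len=10
Op 7: F0 acks idx 8 -> match: F0=8 F1=4; commitIndex=8

Answer: 4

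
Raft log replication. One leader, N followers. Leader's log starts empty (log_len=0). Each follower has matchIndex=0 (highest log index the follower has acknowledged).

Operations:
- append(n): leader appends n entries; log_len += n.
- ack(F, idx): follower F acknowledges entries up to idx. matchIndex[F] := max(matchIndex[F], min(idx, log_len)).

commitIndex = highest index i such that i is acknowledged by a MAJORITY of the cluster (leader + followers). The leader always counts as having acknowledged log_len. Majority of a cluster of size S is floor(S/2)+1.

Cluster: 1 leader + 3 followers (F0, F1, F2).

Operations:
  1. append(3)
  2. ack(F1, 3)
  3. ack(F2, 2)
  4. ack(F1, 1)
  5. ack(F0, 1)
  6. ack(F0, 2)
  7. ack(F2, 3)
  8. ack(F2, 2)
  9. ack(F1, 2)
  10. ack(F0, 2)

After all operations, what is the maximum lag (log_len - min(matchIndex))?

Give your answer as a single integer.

Op 1: append 3 -> log_len=3
Op 2: F1 acks idx 3 -> match: F0=0 F1=3 F2=0; commitIndex=0
Op 3: F2 acks idx 2 -> match: F0=0 F1=3 F2=2; commitIndex=2
Op 4: F1 acks idx 1 -> match: F0=0 F1=3 F2=2; commitIndex=2
Op 5: F0 acks idx 1 -> match: F0=1 F1=3 F2=2; commitIndex=2
Op 6: F0 acks idx 2 -> match: F0=2 F1=3 F2=2; commitIndex=2
Op 7: F2 acks idx 3 -> match: F0=2 F1=3 F2=3; commitIndex=3
Op 8: F2 acks idx 2 -> match: F0=2 F1=3 F2=3; commitIndex=3
Op 9: F1 acks idx 2 -> match: F0=2 F1=3 F2=3; commitIndex=3
Op 10: F0 acks idx 2 -> match: F0=2 F1=3 F2=3; commitIndex=3

Answer: 1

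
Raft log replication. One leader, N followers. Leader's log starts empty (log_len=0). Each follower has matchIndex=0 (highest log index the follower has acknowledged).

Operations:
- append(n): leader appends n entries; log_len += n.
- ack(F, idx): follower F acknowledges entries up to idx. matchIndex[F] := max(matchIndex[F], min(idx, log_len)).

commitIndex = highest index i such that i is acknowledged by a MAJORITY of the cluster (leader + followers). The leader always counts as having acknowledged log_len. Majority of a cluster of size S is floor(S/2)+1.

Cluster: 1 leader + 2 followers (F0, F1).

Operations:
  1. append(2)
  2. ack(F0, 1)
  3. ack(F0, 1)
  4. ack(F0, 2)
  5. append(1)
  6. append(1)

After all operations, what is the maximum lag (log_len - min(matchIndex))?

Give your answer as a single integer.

Op 1: append 2 -> log_len=2
Op 2: F0 acks idx 1 -> match: F0=1 F1=0; commitIndex=1
Op 3: F0 acks idx 1 -> match: F0=1 F1=0; commitIndex=1
Op 4: F0 acks idx 2 -> match: F0=2 F1=0; commitIndex=2
Op 5: append 1 -> log_len=3
Op 6: append 1 -> log_len=4

Answer: 4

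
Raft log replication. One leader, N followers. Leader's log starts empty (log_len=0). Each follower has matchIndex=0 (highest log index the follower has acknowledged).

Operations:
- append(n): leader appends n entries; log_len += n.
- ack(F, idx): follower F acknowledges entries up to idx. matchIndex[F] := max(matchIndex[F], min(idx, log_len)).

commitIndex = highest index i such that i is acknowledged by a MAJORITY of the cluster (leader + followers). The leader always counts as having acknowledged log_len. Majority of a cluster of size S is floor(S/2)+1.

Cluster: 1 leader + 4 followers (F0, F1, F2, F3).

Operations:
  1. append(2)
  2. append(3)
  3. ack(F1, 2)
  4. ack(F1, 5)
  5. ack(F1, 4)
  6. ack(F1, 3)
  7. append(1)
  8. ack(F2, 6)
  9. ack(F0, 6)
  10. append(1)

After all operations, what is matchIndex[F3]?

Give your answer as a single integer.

Answer: 0

Derivation:
Op 1: append 2 -> log_len=2
Op 2: append 3 -> log_len=5
Op 3: F1 acks idx 2 -> match: F0=0 F1=2 F2=0 F3=0; commitIndex=0
Op 4: F1 acks idx 5 -> match: F0=0 F1=5 F2=0 F3=0; commitIndex=0
Op 5: F1 acks idx 4 -> match: F0=0 F1=5 F2=0 F3=0; commitIndex=0
Op 6: F1 acks idx 3 -> match: F0=0 F1=5 F2=0 F3=0; commitIndex=0
Op 7: append 1 -> log_len=6
Op 8: F2 acks idx 6 -> match: F0=0 F1=5 F2=6 F3=0; commitIndex=5
Op 9: F0 acks idx 6 -> match: F0=6 F1=5 F2=6 F3=0; commitIndex=6
Op 10: append 1 -> log_len=7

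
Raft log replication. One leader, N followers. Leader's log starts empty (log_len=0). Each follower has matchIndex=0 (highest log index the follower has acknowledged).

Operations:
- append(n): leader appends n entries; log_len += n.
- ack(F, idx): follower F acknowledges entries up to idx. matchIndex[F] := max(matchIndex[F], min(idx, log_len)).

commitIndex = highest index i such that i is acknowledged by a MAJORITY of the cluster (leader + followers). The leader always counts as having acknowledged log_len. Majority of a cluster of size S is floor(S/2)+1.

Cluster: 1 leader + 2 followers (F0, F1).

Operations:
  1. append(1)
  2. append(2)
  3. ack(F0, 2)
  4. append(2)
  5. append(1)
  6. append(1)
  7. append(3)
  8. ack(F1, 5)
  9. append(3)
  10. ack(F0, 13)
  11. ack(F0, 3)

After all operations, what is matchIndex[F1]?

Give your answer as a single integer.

Answer: 5

Derivation:
Op 1: append 1 -> log_len=1
Op 2: append 2 -> log_len=3
Op 3: F0 acks idx 2 -> match: F0=2 F1=0; commitIndex=2
Op 4: append 2 -> log_len=5
Op 5: append 1 -> log_len=6
Op 6: append 1 -> log_len=7
Op 7: append 3 -> log_len=10
Op 8: F1 acks idx 5 -> match: F0=2 F1=5; commitIndex=5
Op 9: append 3 -> log_len=13
Op 10: F0 acks idx 13 -> match: F0=13 F1=5; commitIndex=13
Op 11: F0 acks idx 3 -> match: F0=13 F1=5; commitIndex=13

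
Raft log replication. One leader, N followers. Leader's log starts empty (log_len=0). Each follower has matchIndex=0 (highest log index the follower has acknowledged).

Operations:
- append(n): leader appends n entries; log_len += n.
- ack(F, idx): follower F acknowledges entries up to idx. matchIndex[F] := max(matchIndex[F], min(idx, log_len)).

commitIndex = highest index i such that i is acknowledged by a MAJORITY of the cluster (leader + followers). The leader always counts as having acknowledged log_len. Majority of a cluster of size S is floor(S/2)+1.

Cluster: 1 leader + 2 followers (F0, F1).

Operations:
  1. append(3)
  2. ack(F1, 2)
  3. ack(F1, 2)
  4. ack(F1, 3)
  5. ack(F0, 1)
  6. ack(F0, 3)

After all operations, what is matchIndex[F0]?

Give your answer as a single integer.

Op 1: append 3 -> log_len=3
Op 2: F1 acks idx 2 -> match: F0=0 F1=2; commitIndex=2
Op 3: F1 acks idx 2 -> match: F0=0 F1=2; commitIndex=2
Op 4: F1 acks idx 3 -> match: F0=0 F1=3; commitIndex=3
Op 5: F0 acks idx 1 -> match: F0=1 F1=3; commitIndex=3
Op 6: F0 acks idx 3 -> match: F0=3 F1=3; commitIndex=3

Answer: 3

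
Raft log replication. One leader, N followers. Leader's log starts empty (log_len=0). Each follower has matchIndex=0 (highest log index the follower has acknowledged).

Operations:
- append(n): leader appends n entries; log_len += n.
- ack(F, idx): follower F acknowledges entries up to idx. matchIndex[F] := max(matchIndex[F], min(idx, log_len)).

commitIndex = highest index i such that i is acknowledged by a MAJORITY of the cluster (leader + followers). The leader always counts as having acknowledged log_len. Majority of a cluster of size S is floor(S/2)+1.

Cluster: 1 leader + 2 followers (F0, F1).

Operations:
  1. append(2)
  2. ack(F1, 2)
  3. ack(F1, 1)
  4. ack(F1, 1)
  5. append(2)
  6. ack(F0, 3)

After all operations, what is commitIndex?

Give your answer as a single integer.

Answer: 3

Derivation:
Op 1: append 2 -> log_len=2
Op 2: F1 acks idx 2 -> match: F0=0 F1=2; commitIndex=2
Op 3: F1 acks idx 1 -> match: F0=0 F1=2; commitIndex=2
Op 4: F1 acks idx 1 -> match: F0=0 F1=2; commitIndex=2
Op 5: append 2 -> log_len=4
Op 6: F0 acks idx 3 -> match: F0=3 F1=2; commitIndex=3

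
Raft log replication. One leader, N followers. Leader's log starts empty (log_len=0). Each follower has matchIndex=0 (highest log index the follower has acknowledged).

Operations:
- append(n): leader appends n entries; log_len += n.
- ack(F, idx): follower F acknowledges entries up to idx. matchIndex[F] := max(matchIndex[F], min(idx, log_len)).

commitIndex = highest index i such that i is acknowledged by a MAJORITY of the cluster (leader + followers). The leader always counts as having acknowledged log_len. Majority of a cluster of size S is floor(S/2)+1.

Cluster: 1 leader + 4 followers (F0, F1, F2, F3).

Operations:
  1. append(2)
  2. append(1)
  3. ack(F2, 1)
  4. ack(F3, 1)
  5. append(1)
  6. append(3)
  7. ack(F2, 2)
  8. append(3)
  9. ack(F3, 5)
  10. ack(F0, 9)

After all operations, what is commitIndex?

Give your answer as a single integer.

Answer: 5

Derivation:
Op 1: append 2 -> log_len=2
Op 2: append 1 -> log_len=3
Op 3: F2 acks idx 1 -> match: F0=0 F1=0 F2=1 F3=0; commitIndex=0
Op 4: F3 acks idx 1 -> match: F0=0 F1=0 F2=1 F3=1; commitIndex=1
Op 5: append 1 -> log_len=4
Op 6: append 3 -> log_len=7
Op 7: F2 acks idx 2 -> match: F0=0 F1=0 F2=2 F3=1; commitIndex=1
Op 8: append 3 -> log_len=10
Op 9: F3 acks idx 5 -> match: F0=0 F1=0 F2=2 F3=5; commitIndex=2
Op 10: F0 acks idx 9 -> match: F0=9 F1=0 F2=2 F3=5; commitIndex=5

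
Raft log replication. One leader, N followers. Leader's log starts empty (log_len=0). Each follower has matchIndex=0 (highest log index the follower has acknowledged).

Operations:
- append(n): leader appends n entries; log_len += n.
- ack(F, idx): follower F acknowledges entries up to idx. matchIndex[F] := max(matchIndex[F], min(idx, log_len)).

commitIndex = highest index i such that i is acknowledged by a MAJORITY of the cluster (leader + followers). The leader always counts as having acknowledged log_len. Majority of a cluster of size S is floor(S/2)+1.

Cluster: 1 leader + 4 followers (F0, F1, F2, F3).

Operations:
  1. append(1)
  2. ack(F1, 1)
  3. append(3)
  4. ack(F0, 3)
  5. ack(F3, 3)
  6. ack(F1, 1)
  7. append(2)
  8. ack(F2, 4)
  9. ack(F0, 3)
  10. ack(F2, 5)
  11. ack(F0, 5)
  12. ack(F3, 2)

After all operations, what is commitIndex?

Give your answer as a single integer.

Op 1: append 1 -> log_len=1
Op 2: F1 acks idx 1 -> match: F0=0 F1=1 F2=0 F3=0; commitIndex=0
Op 3: append 3 -> log_len=4
Op 4: F0 acks idx 3 -> match: F0=3 F1=1 F2=0 F3=0; commitIndex=1
Op 5: F3 acks idx 3 -> match: F0=3 F1=1 F2=0 F3=3; commitIndex=3
Op 6: F1 acks idx 1 -> match: F0=3 F1=1 F2=0 F3=3; commitIndex=3
Op 7: append 2 -> log_len=6
Op 8: F2 acks idx 4 -> match: F0=3 F1=1 F2=4 F3=3; commitIndex=3
Op 9: F0 acks idx 3 -> match: F0=3 F1=1 F2=4 F3=3; commitIndex=3
Op 10: F2 acks idx 5 -> match: F0=3 F1=1 F2=5 F3=3; commitIndex=3
Op 11: F0 acks idx 5 -> match: F0=5 F1=1 F2=5 F3=3; commitIndex=5
Op 12: F3 acks idx 2 -> match: F0=5 F1=1 F2=5 F3=3; commitIndex=5

Answer: 5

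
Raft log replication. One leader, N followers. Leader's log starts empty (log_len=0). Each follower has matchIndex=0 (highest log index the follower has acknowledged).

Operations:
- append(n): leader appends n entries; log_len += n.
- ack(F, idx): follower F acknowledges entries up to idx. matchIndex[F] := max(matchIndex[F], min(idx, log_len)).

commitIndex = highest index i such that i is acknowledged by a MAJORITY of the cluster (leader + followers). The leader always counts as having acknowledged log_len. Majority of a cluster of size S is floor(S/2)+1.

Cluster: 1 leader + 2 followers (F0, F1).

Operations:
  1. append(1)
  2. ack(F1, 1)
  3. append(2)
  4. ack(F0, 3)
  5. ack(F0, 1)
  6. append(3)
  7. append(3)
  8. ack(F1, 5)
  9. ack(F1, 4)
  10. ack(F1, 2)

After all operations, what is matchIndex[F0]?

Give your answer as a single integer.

Answer: 3

Derivation:
Op 1: append 1 -> log_len=1
Op 2: F1 acks idx 1 -> match: F0=0 F1=1; commitIndex=1
Op 3: append 2 -> log_len=3
Op 4: F0 acks idx 3 -> match: F0=3 F1=1; commitIndex=3
Op 5: F0 acks idx 1 -> match: F0=3 F1=1; commitIndex=3
Op 6: append 3 -> log_len=6
Op 7: append 3 -> log_len=9
Op 8: F1 acks idx 5 -> match: F0=3 F1=5; commitIndex=5
Op 9: F1 acks idx 4 -> match: F0=3 F1=5; commitIndex=5
Op 10: F1 acks idx 2 -> match: F0=3 F1=5; commitIndex=5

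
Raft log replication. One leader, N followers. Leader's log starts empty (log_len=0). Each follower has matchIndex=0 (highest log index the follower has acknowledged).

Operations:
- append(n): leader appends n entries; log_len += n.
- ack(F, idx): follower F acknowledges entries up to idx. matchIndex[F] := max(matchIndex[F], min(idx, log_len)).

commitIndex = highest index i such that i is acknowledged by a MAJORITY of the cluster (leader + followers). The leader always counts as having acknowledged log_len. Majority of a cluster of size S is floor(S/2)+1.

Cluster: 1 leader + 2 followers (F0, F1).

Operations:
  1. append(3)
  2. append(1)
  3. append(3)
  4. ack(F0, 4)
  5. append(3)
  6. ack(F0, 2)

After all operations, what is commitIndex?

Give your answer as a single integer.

Answer: 4

Derivation:
Op 1: append 3 -> log_len=3
Op 2: append 1 -> log_len=4
Op 3: append 3 -> log_len=7
Op 4: F0 acks idx 4 -> match: F0=4 F1=0; commitIndex=4
Op 5: append 3 -> log_len=10
Op 6: F0 acks idx 2 -> match: F0=4 F1=0; commitIndex=4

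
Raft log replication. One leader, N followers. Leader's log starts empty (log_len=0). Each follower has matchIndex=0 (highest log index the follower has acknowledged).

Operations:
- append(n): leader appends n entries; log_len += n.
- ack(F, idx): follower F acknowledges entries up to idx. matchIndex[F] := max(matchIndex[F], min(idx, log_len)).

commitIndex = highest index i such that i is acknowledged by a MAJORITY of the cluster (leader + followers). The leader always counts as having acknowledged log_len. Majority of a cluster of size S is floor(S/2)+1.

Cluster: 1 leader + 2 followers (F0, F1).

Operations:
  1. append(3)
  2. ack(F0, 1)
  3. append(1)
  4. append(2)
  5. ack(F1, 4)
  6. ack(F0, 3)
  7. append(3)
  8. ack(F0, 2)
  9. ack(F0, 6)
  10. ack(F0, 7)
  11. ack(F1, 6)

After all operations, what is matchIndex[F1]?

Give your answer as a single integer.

Answer: 6

Derivation:
Op 1: append 3 -> log_len=3
Op 2: F0 acks idx 1 -> match: F0=1 F1=0; commitIndex=1
Op 3: append 1 -> log_len=4
Op 4: append 2 -> log_len=6
Op 5: F1 acks idx 4 -> match: F0=1 F1=4; commitIndex=4
Op 6: F0 acks idx 3 -> match: F0=3 F1=4; commitIndex=4
Op 7: append 3 -> log_len=9
Op 8: F0 acks idx 2 -> match: F0=3 F1=4; commitIndex=4
Op 9: F0 acks idx 6 -> match: F0=6 F1=4; commitIndex=6
Op 10: F0 acks idx 7 -> match: F0=7 F1=4; commitIndex=7
Op 11: F1 acks idx 6 -> match: F0=7 F1=6; commitIndex=7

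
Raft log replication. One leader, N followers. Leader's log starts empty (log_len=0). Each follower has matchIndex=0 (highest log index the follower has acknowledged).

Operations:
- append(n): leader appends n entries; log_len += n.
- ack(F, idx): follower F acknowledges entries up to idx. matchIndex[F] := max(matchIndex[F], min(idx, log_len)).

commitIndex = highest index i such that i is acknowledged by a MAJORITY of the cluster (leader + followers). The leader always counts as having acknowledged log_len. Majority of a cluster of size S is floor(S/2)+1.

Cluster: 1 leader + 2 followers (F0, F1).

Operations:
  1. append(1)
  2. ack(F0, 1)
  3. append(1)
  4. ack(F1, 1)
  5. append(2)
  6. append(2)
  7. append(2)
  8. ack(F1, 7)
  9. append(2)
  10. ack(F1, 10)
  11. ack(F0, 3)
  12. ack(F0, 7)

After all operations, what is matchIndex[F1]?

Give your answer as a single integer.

Answer: 10

Derivation:
Op 1: append 1 -> log_len=1
Op 2: F0 acks idx 1 -> match: F0=1 F1=0; commitIndex=1
Op 3: append 1 -> log_len=2
Op 4: F1 acks idx 1 -> match: F0=1 F1=1; commitIndex=1
Op 5: append 2 -> log_len=4
Op 6: append 2 -> log_len=6
Op 7: append 2 -> log_len=8
Op 8: F1 acks idx 7 -> match: F0=1 F1=7; commitIndex=7
Op 9: append 2 -> log_len=10
Op 10: F1 acks idx 10 -> match: F0=1 F1=10; commitIndex=10
Op 11: F0 acks idx 3 -> match: F0=3 F1=10; commitIndex=10
Op 12: F0 acks idx 7 -> match: F0=7 F1=10; commitIndex=10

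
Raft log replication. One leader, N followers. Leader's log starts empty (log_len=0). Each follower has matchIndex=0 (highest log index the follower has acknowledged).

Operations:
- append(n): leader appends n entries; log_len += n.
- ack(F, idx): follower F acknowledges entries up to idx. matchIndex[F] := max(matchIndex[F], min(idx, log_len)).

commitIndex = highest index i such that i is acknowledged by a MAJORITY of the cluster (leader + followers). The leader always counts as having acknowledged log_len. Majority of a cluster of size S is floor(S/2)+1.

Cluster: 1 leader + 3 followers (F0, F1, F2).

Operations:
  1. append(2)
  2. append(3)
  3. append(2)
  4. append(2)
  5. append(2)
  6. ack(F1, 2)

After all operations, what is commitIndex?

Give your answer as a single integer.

Op 1: append 2 -> log_len=2
Op 2: append 3 -> log_len=5
Op 3: append 2 -> log_len=7
Op 4: append 2 -> log_len=9
Op 5: append 2 -> log_len=11
Op 6: F1 acks idx 2 -> match: F0=0 F1=2 F2=0; commitIndex=0

Answer: 0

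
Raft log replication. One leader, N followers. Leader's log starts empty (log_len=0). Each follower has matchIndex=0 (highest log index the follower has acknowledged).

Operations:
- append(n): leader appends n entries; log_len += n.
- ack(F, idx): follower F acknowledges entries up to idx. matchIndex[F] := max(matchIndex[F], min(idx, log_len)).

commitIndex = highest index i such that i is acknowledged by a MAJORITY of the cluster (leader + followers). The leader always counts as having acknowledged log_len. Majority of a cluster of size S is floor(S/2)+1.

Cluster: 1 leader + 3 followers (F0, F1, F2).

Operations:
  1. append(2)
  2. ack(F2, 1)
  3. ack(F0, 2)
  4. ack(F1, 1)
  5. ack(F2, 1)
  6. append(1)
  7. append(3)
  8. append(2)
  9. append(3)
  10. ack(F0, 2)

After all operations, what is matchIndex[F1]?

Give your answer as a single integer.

Answer: 1

Derivation:
Op 1: append 2 -> log_len=2
Op 2: F2 acks idx 1 -> match: F0=0 F1=0 F2=1; commitIndex=0
Op 3: F0 acks idx 2 -> match: F0=2 F1=0 F2=1; commitIndex=1
Op 4: F1 acks idx 1 -> match: F0=2 F1=1 F2=1; commitIndex=1
Op 5: F2 acks idx 1 -> match: F0=2 F1=1 F2=1; commitIndex=1
Op 6: append 1 -> log_len=3
Op 7: append 3 -> log_len=6
Op 8: append 2 -> log_len=8
Op 9: append 3 -> log_len=11
Op 10: F0 acks idx 2 -> match: F0=2 F1=1 F2=1; commitIndex=1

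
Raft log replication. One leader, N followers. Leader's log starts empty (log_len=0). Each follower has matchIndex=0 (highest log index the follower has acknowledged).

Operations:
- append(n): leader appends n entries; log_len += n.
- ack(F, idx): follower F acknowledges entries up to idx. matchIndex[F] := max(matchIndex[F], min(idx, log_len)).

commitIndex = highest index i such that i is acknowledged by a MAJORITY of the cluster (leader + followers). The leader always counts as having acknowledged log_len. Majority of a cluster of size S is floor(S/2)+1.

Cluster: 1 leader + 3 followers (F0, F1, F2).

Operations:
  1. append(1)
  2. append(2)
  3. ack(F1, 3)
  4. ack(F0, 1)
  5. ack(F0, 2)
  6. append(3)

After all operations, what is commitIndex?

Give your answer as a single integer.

Op 1: append 1 -> log_len=1
Op 2: append 2 -> log_len=3
Op 3: F1 acks idx 3 -> match: F0=0 F1=3 F2=0; commitIndex=0
Op 4: F0 acks idx 1 -> match: F0=1 F1=3 F2=0; commitIndex=1
Op 5: F0 acks idx 2 -> match: F0=2 F1=3 F2=0; commitIndex=2
Op 6: append 3 -> log_len=6

Answer: 2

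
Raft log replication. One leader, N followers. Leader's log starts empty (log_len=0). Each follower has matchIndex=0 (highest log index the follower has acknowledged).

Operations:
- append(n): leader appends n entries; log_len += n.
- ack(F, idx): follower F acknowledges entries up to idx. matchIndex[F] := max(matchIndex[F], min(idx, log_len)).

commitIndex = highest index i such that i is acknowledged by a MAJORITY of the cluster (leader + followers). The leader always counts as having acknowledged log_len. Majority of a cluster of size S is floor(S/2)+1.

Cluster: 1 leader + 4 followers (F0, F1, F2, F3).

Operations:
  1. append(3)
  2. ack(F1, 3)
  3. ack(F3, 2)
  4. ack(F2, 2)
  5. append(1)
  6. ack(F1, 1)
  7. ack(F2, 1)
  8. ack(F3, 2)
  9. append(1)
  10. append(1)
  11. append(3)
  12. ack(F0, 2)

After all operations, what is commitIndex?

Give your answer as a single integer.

Op 1: append 3 -> log_len=3
Op 2: F1 acks idx 3 -> match: F0=0 F1=3 F2=0 F3=0; commitIndex=0
Op 3: F3 acks idx 2 -> match: F0=0 F1=3 F2=0 F3=2; commitIndex=2
Op 4: F2 acks idx 2 -> match: F0=0 F1=3 F2=2 F3=2; commitIndex=2
Op 5: append 1 -> log_len=4
Op 6: F1 acks idx 1 -> match: F0=0 F1=3 F2=2 F3=2; commitIndex=2
Op 7: F2 acks idx 1 -> match: F0=0 F1=3 F2=2 F3=2; commitIndex=2
Op 8: F3 acks idx 2 -> match: F0=0 F1=3 F2=2 F3=2; commitIndex=2
Op 9: append 1 -> log_len=5
Op 10: append 1 -> log_len=6
Op 11: append 3 -> log_len=9
Op 12: F0 acks idx 2 -> match: F0=2 F1=3 F2=2 F3=2; commitIndex=2

Answer: 2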